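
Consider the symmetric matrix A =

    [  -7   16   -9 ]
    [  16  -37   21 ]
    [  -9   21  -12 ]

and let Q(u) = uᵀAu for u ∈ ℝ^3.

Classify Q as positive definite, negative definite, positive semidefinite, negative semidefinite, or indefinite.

Symmetric row and column elimination reduces A to a congruent diagonal form with pivots -7, -3/7, 0.
That gives 2 negative, 1 zero pivots.
Hence Q is negative semidefinite.

negative semidefinite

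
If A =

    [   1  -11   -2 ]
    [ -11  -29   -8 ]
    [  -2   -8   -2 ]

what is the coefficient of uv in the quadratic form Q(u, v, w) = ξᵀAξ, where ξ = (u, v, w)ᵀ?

-22

The coefficient of uv is A[1,2] + A[2,1] = 2·(-11) = -22.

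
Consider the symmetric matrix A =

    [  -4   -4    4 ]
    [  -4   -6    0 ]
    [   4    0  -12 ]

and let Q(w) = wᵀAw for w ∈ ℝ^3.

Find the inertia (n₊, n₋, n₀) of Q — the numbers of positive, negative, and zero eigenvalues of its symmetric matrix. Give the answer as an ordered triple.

(0, 2, 1)

Row-reducing A symmetrically gives the diagonal entries -4, -2, 0.
So there are 2 negative, 1 zero pivots.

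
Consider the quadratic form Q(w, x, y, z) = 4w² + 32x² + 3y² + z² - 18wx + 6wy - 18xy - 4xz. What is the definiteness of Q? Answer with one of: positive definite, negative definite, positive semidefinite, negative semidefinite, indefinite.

positive definite

Write A = [[4, -9, 3, 0], [-9, 32, -9, -2], [3, -9, 3, 0], [0, -2, 0, 1]].
Symmetric row and column elimination reduces A to a congruent diagonal form with pivots 4, 47/4, 15/47, 1/5.
That gives 4 positive pivots.
Hence Q is positive definite.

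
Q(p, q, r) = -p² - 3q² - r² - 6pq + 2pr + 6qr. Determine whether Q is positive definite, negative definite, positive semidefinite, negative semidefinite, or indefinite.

The symmetric matrix is A = [[-1, -3, 1], [-3, -3, 3], [1, 3, -1]].
Row-reducing A symmetrically gives the diagonal entries -1, 6, 0.
So there are 1 positive, 1 negative, 1 zero pivots.
Hence Q is indefinite.

indefinite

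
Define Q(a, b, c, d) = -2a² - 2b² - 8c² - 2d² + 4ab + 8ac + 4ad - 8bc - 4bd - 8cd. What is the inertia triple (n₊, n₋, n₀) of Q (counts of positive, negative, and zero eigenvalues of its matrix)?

Write A = [[-2, 2, 4, 2], [2, -2, -4, -2], [4, -4, -8, -4], [2, -2, -4, -2]].
Symmetric row and column elimination reduces A to a congruent diagonal form with pivots -2, 0, 0, 0.
Counting signs: 1 negative, 3 zero.

(0, 1, 3)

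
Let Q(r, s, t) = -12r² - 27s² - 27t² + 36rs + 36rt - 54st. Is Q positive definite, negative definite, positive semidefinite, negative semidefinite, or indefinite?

negative semidefinite

Write A = [[-12, 18, 18], [18, -27, -27], [18, -27, -27]].
Applying the same elementary operations to the rows and columns of A produces a congruent diagonal matrix with entries -12, 0, 0.
So there are 1 negative, 2 zero pivots.
Hence Q is negative semidefinite.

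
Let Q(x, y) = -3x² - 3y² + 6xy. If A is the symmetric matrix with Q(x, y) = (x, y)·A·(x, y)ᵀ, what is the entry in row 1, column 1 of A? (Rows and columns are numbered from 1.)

The coefficient of x² in Q is -3, and that is exactly A[1,1].

-3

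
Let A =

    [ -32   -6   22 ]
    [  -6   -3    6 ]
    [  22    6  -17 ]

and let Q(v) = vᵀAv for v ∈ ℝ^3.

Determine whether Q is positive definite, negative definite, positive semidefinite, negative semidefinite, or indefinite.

negative semidefinite

Congruent diagonalization of A (simultaneous row and column reduction) yields pivots -32, -15/8, 0.
That gives 2 negative, 1 zero pivots.
Hence Q is negative semidefinite.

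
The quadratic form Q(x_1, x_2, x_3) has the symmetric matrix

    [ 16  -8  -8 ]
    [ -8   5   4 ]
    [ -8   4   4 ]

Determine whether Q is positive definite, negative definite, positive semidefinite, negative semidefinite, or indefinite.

Symmetric row and column elimination reduces A to a congruent diagonal form with pivots 16, 1, 0.
Counting signs: 2 positive, 1 zero.
Hence Q is positive semidefinite.

positive semidefinite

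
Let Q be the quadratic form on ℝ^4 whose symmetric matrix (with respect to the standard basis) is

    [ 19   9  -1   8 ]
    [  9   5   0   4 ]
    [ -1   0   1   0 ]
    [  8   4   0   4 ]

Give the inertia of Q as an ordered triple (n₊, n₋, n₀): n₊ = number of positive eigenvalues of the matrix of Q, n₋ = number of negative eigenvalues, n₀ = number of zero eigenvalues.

An LDLᵀ factorisation of A has diagonal entries 19, 14/19, 9/14, 4/9.
Counting signs: 4 positive.

(4, 0, 0)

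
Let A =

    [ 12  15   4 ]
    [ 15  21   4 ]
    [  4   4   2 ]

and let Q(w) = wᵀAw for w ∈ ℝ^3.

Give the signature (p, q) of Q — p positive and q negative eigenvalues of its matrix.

Applying the same elementary operations to the rows and columns of A produces a congruent diagonal matrix with entries 12, 9/4, 2/9.
So there are 3 positive pivots.

(3, 0)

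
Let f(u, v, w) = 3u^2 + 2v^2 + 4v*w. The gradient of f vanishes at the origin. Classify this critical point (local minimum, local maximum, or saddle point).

saddle point

The Hessian at the origin is H = [[6, 0, 0], [0, 4, 4], [0, 4, 0]].
An LDLᵀ factorisation of H has diagonal entries 6, 4, -4.
So there are 2 positive, 1 negative pivots.
H is indefinite, so the origin is a saddle point.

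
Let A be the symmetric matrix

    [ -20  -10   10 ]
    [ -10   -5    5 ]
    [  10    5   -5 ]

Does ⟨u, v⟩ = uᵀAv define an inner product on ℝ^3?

no

Applying the same elementary operations to the rows and columns of A produces a congruent diagonal matrix with entries -20, 0, 0.
That gives 1 negative, 2 zero pivots.
Hence Q is negative semidefinite.
⟨·,·⟩ is an inner product exactly when A is positive definite.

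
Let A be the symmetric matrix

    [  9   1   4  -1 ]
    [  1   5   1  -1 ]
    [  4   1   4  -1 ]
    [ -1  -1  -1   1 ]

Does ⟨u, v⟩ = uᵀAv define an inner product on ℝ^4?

An LDLᵀ factorisation of A has diagonal entries 9, 44/9, 95/44, 12/19.
Counting signs: 4 positive.
Hence Q is positive definite.
⟨·,·⟩ is an inner product exactly when A is positive definite.

yes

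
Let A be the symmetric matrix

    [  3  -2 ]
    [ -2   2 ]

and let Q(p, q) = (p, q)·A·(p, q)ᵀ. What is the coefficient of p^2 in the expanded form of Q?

The coefficient of p^2 is the diagonal entry A[1,1] = 3.

3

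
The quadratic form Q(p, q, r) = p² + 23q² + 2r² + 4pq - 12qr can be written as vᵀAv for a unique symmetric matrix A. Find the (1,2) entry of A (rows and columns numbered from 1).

2

The coefficient of p·q in Q is 4. For a symmetric A this equals A[1,2] + A[2,1] = 2·A[1,2].
So A[1,2] = 4/2 = 2.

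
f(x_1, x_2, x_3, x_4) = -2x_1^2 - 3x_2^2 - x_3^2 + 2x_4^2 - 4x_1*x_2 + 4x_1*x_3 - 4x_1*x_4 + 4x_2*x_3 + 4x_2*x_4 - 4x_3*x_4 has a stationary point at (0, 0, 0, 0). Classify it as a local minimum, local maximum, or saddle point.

saddle point

The Hessian at the origin is H = [[-4, -4, 4, -4], [-4, -6, 4, 4], [4, 4, -2, -4], [-4, 4, -4, 4]].
An LDLᵀ factorisation of H has diagonal entries -4, -2, 2, 8.
Counting signs: 2 positive, 2 negative.
H is indefinite, so the origin is a saddle point.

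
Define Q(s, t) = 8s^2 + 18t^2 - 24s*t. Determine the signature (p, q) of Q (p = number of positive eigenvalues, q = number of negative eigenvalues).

(1, 0)

The associated matrix is A = [[8, -12], [-12, 18]].
Symmetric row and column elimination reduces A to a congruent diagonal form with pivots 8, 0.
Counting signs: 1 positive, 1 zero.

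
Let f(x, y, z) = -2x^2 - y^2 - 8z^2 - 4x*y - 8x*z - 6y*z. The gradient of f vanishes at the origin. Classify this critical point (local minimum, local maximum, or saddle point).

saddle point

The Hessian at the origin is H = [[-4, -4, -8], [-4, -2, -6], [-8, -6, -16]].
Congruent diagonalization of H (simultaneous row and column reduction) yields pivots -4, 2, -2.
So there are 1 positive, 2 negative pivots.
H is indefinite, so the origin is a saddle point.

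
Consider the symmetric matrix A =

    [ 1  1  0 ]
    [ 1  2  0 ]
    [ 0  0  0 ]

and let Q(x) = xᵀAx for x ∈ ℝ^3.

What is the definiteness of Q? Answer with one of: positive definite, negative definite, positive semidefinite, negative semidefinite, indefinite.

positive semidefinite

Applying the same elementary operations to the rows and columns of A produces a congruent diagonal matrix with entries 1, 1, 0.
Counting signs: 2 positive, 1 zero.
Hence Q is positive semidefinite.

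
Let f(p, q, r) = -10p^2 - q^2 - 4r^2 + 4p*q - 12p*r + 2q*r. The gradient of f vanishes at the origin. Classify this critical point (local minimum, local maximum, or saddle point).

The Hessian at the origin is H = [[-20, 4, -12], [4, -2, 2], [-12, 2, -8]].
An LDLᵀ factorisation of H has diagonal entries -20, -6/5, -2/3.
So there are 3 negative pivots.
H is negative definite, so the origin is a strict local maximum.

local maximum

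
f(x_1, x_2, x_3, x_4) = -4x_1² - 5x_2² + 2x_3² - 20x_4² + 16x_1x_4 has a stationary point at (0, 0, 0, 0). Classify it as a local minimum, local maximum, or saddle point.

saddle point

The Hessian at the origin is H = [[-8, 0, 0, 16], [0, -10, 0, 0], [0, 0, 4, 0], [16, 0, 0, -40]].
Symmetric row and column elimination reduces H to a congruent diagonal form with pivots -8, -10, 4, -8.
That gives 1 positive, 3 negative pivots.
H is indefinite, so the origin is a saddle point.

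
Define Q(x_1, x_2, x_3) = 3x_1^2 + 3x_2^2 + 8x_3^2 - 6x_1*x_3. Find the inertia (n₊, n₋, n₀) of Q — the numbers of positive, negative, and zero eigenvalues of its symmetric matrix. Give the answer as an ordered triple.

Write A = [[3, 0, -3], [0, 3, 0], [-3, 0, 8]].
Row-reducing A symmetrically gives the diagonal entries 3, 3, 5.
So there are 3 positive pivots.

(3, 0, 0)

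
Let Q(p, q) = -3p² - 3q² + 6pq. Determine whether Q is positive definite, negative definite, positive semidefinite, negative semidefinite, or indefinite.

negative semidefinite

The symmetric matrix of Q is [[-3, 3], [3, -3]].
For the 2×2 matrix [[-3, 3], [3, -3]]: det = -3·-3 − (3)² = 0, trace = -6.
det = 0 so one eigenvalue is zero; the form is semidefinite with the sign of the trace.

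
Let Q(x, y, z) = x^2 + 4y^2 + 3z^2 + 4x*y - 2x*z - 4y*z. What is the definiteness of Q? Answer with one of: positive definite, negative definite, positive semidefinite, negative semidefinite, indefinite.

The symmetric matrix is A = [[1, 2, -1], [2, 4, -2], [-1, -2, 3]].
Applying the same elementary operations to the rows and columns of A produces a congruent diagonal matrix with entries 1, 0, 2.
So there are 2 positive, 1 zero pivots.
Hence Q is positive semidefinite.

positive semidefinite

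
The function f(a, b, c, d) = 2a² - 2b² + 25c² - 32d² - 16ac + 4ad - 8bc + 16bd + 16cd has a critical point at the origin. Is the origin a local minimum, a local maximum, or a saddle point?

The Hessian at the origin is H = [[4, 0, -16, 4], [0, -4, -8, 16], [-16, -8, 50, 16], [4, 16, 16, -64]].
Applying the same elementary operations to the rows and columns of H produces a congruent diagonal matrix with entries 4, -4, 2, -4.
That gives 2 positive, 2 negative pivots.
H is indefinite, so the origin is a saddle point.

saddle point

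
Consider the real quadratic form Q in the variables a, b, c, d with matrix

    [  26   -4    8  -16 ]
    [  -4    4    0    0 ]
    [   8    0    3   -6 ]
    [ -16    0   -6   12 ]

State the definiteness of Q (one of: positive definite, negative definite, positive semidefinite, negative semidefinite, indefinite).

positive semidefinite

Row-reducing A symmetrically gives the diagonal entries 26, 44/13, 1/11, 0.
That gives 3 positive, 1 zero pivots.
Hence Q is positive semidefinite.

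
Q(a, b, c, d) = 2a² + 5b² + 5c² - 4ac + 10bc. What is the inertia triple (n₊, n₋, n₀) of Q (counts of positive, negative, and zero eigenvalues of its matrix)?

(2, 1, 1)

The symmetric matrix is A = [[2, 0, -2, 0], [0, 5, 5, 0], [-2, 5, 5, 0], [0, 0, 0, 0]].
Congruent diagonalization of A (simultaneous row and column reduction) yields pivots 2, 5, -2, 0.
Counting signs: 2 positive, 1 negative, 1 zero.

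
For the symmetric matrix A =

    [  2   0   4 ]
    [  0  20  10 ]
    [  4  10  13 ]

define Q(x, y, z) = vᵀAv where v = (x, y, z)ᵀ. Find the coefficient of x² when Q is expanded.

2

The coefficient of x² is the diagonal entry A[1,1] = 2.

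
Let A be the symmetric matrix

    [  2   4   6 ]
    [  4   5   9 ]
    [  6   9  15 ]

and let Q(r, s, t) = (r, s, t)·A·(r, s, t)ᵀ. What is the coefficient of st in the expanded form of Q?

The coefficient of st is A[2,3] + A[3,2] = 2·9 = 18.

18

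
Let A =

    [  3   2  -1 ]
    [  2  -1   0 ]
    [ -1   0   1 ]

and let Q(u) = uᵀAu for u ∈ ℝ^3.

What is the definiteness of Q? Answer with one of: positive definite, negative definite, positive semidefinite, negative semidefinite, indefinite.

Applying the same elementary operations to the rows and columns of A produces a congruent diagonal matrix with entries 3, -7/3, 6/7.
That gives 2 positive, 1 negative pivots.
Hence Q is indefinite.

indefinite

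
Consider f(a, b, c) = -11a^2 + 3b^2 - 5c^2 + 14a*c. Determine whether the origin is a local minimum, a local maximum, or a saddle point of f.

The Hessian at the origin is H = [[-22, 0, 14], [0, 6, 0], [14, 0, -10]].
An LDLᵀ factorisation of H has diagonal entries -22, 6, -12/11.
Counting signs: 1 positive, 2 negative.
H is indefinite, so the origin is a saddle point.

saddle point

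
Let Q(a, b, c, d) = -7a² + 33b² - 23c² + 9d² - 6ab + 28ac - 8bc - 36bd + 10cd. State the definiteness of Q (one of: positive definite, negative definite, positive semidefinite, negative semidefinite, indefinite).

Write A = [[-7, -3, 14, 0], [-3, 33, -4, -18], [14, -4, -23, 5], [0, -18, 5, 9]].
Row-reducing A symmetrically gives the diagonal entries -7, 240/7, 25/12, -12/25.
That gives 2 positive, 2 negative pivots.
Hence Q is indefinite.

indefinite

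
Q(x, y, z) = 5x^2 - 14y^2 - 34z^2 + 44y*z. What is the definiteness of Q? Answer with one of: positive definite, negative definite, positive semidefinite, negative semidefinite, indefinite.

The associated matrix is A = [[5, 0, 0], [0, -14, 22], [0, 22, -34]].
Row-reducing A symmetrically gives the diagonal entries 5, -14, 4/7.
So there are 2 positive, 1 negative pivots.
Hence Q is indefinite.

indefinite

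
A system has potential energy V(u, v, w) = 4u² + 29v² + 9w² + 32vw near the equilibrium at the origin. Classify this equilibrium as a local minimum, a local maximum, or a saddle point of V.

The Hessian at the origin is H = [[8, 0, 0], [0, 58, 32], [0, 32, 18]].
Symmetric row and column elimination reduces H to a congruent diagonal form with pivots 8, 58, 10/29.
So there are 3 positive pivots.
H is positive definite, so the origin is a strict local minimum.

local minimum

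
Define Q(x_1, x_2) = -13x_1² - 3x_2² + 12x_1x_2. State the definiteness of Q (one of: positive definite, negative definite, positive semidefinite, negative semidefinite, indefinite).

negative definite

The associated matrix is A = [[-13, 6], [6, -3]].
Symmetric row and column elimination reduces A to a congruent diagonal form with pivots -13, -3/13.
Counting signs: 2 negative.
Hence Q is negative definite.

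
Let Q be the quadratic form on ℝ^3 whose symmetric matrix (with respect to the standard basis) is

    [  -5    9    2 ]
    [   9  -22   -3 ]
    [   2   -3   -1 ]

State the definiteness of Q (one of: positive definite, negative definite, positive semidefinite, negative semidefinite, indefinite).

negative definite

Applying the same elementary operations to the rows and columns of A produces a congruent diagonal matrix with entries -5, -29/5, -4/29.
That gives 3 negative pivots.
Hence Q is negative definite.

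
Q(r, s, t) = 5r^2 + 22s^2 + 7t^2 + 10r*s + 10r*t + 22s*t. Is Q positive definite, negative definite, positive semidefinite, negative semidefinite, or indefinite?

The symmetric matrix is A = [[5, 5, 5], [5, 22, 11], [5, 11, 7]].
An LDLᵀ factorisation of A has diagonal entries 5, 17, -2/17.
Counting signs: 2 positive, 1 negative.
Hence Q is indefinite.

indefinite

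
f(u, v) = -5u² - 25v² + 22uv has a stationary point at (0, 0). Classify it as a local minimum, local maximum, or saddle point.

local maximum

The Hessian at the origin is H = [[-10, 22], [22, -50]].
det H = -10·-50 − (22)² = 16 > 0 and H[1,1] = -10 < 0, so H is negative definite.
Therefore the origin is a local maximum.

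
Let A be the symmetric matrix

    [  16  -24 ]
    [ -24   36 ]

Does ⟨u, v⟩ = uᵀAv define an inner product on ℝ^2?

no

For the 2×2 matrix [[16, -24], [-24, 36]]: det = 16·36 − (-24)² = 0, trace = 52.
det = 0 so one eigenvalue is zero; the form is semidefinite with the sign of the trace.
⟨·,·⟩ is an inner product exactly when A is positive definite.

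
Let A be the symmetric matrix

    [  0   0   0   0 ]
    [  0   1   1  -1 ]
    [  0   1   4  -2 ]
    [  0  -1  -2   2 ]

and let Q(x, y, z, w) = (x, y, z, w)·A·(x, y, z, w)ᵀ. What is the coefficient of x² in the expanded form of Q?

The coefficient of x² is the diagonal entry A[1,1] = 0.

0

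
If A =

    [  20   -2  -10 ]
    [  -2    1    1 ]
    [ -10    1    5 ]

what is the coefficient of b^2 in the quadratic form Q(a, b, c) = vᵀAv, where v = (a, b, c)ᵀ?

1

The coefficient of b^2 is the diagonal entry A[2,2] = 1.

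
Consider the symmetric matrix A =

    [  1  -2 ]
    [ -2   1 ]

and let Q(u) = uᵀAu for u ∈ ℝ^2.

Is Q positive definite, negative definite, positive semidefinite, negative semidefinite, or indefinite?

indefinite

Congruent diagonalization of A (simultaneous row and column reduction) yields pivots 1, -3.
Counting signs: 1 positive, 1 negative.
Hence Q is indefinite.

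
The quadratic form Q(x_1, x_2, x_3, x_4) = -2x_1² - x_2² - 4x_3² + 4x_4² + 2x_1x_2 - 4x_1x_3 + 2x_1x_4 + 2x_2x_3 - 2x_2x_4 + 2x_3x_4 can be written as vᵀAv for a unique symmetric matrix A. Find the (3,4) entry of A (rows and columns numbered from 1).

The coefficient of x_3·x_4 in Q is 2. For a symmetric A this equals A[3,4] + A[4,3] = 2·A[3,4].
So A[3,4] = 2/2 = 1.

1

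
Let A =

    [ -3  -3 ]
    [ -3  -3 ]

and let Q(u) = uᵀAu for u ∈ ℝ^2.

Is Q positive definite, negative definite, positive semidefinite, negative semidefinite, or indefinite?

Row-reducing A symmetrically gives the diagonal entries -3, 0.
Counting signs: 1 negative, 1 zero.
Hence Q is negative semidefinite.

negative semidefinite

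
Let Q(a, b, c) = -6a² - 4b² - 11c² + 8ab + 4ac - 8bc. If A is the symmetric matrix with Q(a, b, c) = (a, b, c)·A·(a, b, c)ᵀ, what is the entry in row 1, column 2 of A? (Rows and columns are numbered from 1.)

4

The coefficient of a·b in Q is 8. For a symmetric A this equals A[1,2] + A[2,1] = 2·A[1,2].
So A[1,2] = 8/2 = 4.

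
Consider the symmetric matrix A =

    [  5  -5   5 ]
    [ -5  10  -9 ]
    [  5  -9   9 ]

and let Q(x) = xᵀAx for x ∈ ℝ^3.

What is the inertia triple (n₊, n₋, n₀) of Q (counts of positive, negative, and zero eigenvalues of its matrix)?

Congruent diagonalization of A (simultaneous row and column reduction) yields pivots 5, 5, 4/5.
Counting signs: 3 positive.

(3, 0, 0)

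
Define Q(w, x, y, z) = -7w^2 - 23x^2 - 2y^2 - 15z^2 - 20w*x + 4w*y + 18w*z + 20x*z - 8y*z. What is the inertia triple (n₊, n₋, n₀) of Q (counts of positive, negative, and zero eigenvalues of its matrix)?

Write A = [[-7, -10, 2, 9], [-10, -23, 0, 10], [2, 0, -2, -4], [9, 10, -4, -15]].
Symmetric row and column elimination reduces A to a congruent diagonal form with pivots -7, -61/7, -30/61, -2.
Counting signs: 4 negative.

(0, 4, 0)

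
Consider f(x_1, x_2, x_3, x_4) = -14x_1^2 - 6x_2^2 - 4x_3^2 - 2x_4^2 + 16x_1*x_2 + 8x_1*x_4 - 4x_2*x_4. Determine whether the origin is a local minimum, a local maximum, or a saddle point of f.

The Hessian at the origin is H = [[-28, 16, 0, 8], [16, -12, 0, -4], [0, 0, -8, 0], [8, -4, 0, -4]].
An LDLᵀ factorisation of H has diagonal entries -28, -20/7, -8, -8/5.
That gives 4 negative pivots.
H is negative definite, so the origin is a strict local maximum.

local maximum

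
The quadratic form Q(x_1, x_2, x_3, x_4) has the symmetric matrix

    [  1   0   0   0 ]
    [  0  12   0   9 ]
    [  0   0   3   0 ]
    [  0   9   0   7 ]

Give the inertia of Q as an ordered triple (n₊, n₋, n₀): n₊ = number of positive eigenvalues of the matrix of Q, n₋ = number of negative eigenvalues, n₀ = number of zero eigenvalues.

Applying the same elementary operations to the rows and columns of A produces a congruent diagonal matrix with entries 1, 12, 3, 1/4.
That gives 4 positive pivots.

(4, 0, 0)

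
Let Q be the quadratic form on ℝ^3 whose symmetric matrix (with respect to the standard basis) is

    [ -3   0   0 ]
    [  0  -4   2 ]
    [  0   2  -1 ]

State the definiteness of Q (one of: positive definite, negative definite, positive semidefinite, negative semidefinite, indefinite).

negative semidefinite

Row-reducing A symmetrically gives the diagonal entries -3, -4, 0.
That gives 2 negative, 1 zero pivots.
Hence Q is negative semidefinite.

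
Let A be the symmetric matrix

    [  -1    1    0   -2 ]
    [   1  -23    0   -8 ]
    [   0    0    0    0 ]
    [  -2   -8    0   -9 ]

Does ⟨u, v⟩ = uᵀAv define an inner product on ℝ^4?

no

Row-reducing A symmetrically gives the diagonal entries -1, -22, 0, -5/11.
That gives 3 negative, 1 zero pivots.
Hence Q is negative semidefinite.
⟨·,·⟩ is an inner product exactly when A is positive definite.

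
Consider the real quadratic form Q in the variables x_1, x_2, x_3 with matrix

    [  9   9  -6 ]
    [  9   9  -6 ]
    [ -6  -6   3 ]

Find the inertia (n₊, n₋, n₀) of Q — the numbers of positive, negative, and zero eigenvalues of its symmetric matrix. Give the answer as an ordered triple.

Congruent diagonalization of A (simultaneous row and column reduction) yields pivots 9, 0, -1.
So there are 1 positive, 1 negative, 1 zero pivots.

(1, 1, 1)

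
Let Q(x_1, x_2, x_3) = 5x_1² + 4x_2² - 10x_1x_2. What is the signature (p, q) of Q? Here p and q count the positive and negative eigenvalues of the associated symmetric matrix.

The associated matrix is A = [[5, -5, 0], [-5, 4, 0], [0, 0, 0]].
Row-reducing A symmetrically gives the diagonal entries 5, -1, 0.
So there are 1 positive, 1 negative, 1 zero pivots.

(1, 1)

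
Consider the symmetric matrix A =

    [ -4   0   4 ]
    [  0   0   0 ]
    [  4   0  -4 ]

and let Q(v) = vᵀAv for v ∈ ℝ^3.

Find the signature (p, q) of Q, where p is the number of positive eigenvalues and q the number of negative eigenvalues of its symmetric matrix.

Congruent diagonalization of A (simultaneous row and column reduction) yields pivots -4, 0, 0.
Counting signs: 1 negative, 2 zero.

(0, 1)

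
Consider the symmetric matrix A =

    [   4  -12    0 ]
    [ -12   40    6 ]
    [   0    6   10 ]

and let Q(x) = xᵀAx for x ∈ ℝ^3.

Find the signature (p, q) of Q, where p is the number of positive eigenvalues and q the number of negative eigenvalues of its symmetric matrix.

An LDLᵀ factorisation of A has diagonal entries 4, 4, 1.
So there are 3 positive pivots.

(3, 0)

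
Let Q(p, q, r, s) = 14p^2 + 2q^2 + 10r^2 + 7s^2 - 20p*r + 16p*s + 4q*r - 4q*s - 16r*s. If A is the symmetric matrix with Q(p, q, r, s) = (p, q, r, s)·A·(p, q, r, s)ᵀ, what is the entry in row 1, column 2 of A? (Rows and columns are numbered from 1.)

The coefficient of p·q in Q is 0. For a symmetric A this equals A[1,2] + A[2,1] = 2·A[1,2].
So A[1,2] = 0/2 = 0.

0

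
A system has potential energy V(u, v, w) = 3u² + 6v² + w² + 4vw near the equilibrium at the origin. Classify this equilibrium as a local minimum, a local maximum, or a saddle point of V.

The Hessian at the origin is H = [[6, 0, 0], [0, 12, 4], [0, 4, 2]].
An LDLᵀ factorisation of H has diagonal entries 6, 12, 2/3.
So there are 3 positive pivots.
H is positive definite, so the origin is a strict local minimum.

local minimum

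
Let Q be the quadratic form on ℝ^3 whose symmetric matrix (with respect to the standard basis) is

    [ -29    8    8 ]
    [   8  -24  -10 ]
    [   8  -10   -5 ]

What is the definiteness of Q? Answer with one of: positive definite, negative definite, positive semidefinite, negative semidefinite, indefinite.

negative definite

Leading principal minors: Δ_1 = -29, Δ_2 = 632, Δ_3 = -4.
The signs alternate starting with Δ_1 < 0, so by Sylvester's criterion Q is negative definite.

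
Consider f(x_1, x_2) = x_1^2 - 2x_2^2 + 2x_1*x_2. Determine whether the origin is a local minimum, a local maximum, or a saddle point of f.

The Hessian at the origin is H = [[2, 2], [2, -4]].
det H = 2·-4 − (2)² = -12 < 0, so H is indefinite.
Therefore the origin is a saddle point.

saddle point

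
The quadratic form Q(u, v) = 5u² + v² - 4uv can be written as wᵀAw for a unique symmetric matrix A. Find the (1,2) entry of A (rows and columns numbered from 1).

The coefficient of u·v in Q is -4. For a symmetric A this equals A[1,2] + A[2,1] = 2·A[1,2].
So A[1,2] = -4/2 = -2.

-2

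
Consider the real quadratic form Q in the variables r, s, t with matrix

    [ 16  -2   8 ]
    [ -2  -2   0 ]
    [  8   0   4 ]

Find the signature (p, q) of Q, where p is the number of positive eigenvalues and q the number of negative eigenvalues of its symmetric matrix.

Symmetric row and column elimination reduces A to a congruent diagonal form with pivots 16, -9/4, 4/9.
So there are 2 positive, 1 negative pivots.

(2, 1)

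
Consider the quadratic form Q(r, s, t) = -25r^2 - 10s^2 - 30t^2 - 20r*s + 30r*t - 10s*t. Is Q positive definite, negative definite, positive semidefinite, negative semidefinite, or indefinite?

negative definite

The symmetric matrix is A = [[-25, -10, 15], [-10, -10, -5], [15, -5, -30]].
Row-reducing A symmetrically gives the diagonal entries -25, -6, -5/6.
Counting signs: 3 negative.
Hence Q is negative definite.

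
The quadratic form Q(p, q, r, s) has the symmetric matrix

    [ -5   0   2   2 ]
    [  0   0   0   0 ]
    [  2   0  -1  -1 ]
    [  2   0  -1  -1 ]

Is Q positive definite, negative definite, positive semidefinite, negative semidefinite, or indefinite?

negative semidefinite

Applying the same elementary operations to the rows and columns of A produces a congruent diagonal matrix with entries -5, 0, -1/5, 0.
Counting signs: 2 negative, 2 zero.
Hence Q is negative semidefinite.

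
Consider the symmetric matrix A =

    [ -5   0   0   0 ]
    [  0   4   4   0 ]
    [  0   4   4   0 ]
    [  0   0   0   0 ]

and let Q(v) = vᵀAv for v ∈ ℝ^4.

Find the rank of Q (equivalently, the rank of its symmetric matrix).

2

Applying the same elementary operations to the rows and columns of A produces a congruent diagonal matrix with entries -5, 4, 0, 0.
So there are 1 positive, 1 negative, 2 zero pivots.
The rank is the number of nonzero pivots: 2.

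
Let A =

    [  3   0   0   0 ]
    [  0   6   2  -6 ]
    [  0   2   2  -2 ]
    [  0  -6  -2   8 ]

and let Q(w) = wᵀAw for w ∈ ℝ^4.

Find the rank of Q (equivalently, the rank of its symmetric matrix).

4

Symmetric row and column elimination reduces A to a congruent diagonal form with pivots 3, 6, 4/3, 2.
So there are 4 positive pivots.
The rank is the number of nonzero pivots: 4.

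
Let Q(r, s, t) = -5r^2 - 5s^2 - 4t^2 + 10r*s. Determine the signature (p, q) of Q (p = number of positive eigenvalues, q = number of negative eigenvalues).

The symmetric matrix is A = [[-5, 5, 0], [5, -5, 0], [0, 0, -4]].
Applying the same elementary operations to the rows and columns of A produces a congruent diagonal matrix with entries -5, 0, -4.
Counting signs: 2 negative, 1 zero.

(0, 2)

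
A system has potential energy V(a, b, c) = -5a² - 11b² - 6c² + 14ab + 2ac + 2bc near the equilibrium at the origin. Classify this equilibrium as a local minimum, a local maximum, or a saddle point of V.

The Hessian at the origin is H = [[-10, 14, 2], [14, -22, 2], [2, 2, -12]].
Congruent diagonalization of H (simultaneous row and column reduction) yields pivots -10, -12/5, -2.
So there are 3 negative pivots.
H is negative definite, so the origin is a strict local maximum.

local maximum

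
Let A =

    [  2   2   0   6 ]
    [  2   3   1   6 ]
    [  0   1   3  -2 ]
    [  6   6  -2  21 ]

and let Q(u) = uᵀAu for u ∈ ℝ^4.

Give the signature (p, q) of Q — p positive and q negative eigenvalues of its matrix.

Applying the same elementary operations to the rows and columns of A produces a congruent diagonal matrix with entries 2, 1, 2, 1.
Counting signs: 4 positive.

(4, 0)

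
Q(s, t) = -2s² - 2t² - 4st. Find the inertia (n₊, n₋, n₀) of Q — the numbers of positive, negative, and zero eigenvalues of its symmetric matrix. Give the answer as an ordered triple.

The symmetric matrix is A = [[-2, -2], [-2, -2]].
Applying the same elementary operations to the rows and columns of A produces a congruent diagonal matrix with entries -2, 0.
Counting signs: 1 negative, 1 zero.

(0, 1, 1)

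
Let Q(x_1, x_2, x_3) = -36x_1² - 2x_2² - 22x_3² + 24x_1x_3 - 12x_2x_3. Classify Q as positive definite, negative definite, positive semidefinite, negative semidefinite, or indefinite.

The symmetric matrix is A = [[-36, 0, 12], [0, -2, -6], [12, -6, -22]].
Congruent diagonalization of A (simultaneous row and column reduction) yields pivots -36, -2, 0.
That gives 2 negative, 1 zero pivots.
Hence Q is negative semidefinite.

negative semidefinite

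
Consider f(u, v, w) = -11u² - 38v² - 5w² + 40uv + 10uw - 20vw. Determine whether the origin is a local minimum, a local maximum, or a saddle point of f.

The Hessian at the origin is H = [[-22, 40, 10], [40, -76, -20], [10, -20, -10]].
Applying the same elementary operations to the rows and columns of H produces a congruent diagonal matrix with entries -22, -36/11, -40/9.
So there are 3 negative pivots.
H is negative definite, so the origin is a strict local maximum.

local maximum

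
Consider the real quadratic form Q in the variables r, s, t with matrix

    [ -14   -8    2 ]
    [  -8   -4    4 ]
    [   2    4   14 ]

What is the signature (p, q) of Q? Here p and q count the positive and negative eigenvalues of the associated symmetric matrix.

(1, 1)

Applying the same elementary operations to the rows and columns of A produces a congruent diagonal matrix with entries -14, 4/7, 0.
That gives 1 positive, 1 negative, 1 zero pivots.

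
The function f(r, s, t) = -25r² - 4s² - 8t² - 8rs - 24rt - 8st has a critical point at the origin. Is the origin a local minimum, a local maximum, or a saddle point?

The Hessian at the origin is H = [[-50, -8, -24], [-8, -8, -8], [-24, -8, -16]].
Applying the same elementary operations to the rows and columns of H produces a congruent diagonal matrix with entries -50, -168/25, -40/21.
Counting signs: 3 negative.
H is negative definite, so the origin is a strict local maximum.

local maximum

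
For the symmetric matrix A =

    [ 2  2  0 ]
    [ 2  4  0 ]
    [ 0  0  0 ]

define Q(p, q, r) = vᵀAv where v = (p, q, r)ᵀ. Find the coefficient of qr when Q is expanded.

0

The coefficient of qr is A[2,3] + A[3,2] = 2·0 = 0.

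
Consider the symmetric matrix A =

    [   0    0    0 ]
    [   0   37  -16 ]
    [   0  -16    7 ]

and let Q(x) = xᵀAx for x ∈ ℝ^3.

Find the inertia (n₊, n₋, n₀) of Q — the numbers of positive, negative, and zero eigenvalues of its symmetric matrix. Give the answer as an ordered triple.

(2, 0, 1)

Symmetric row and column elimination reduces A to a congruent diagonal form with pivots 0, 37, 3/37.
So there are 2 positive, 1 zero pivots.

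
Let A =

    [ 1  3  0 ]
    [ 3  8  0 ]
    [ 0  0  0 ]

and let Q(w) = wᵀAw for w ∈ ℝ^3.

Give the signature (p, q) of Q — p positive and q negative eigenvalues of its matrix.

Applying the same elementary operations to the rows and columns of A produces a congruent diagonal matrix with entries 1, -1, 0.
That gives 1 positive, 1 negative, 1 zero pivots.

(1, 1)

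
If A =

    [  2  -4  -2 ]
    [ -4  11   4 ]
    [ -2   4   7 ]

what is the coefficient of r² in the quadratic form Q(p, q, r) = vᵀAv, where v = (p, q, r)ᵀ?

7

The coefficient of r² is the diagonal entry A[3,3] = 7.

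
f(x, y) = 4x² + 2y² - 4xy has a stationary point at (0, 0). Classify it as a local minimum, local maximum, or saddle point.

The Hessian at the origin is H = [[8, -4], [-4, 4]].
det H = 8·4 − (-4)² = 16 > 0 and H[1,1] = 8 > 0, so H is positive definite.
Therefore the origin is a local minimum.

local minimum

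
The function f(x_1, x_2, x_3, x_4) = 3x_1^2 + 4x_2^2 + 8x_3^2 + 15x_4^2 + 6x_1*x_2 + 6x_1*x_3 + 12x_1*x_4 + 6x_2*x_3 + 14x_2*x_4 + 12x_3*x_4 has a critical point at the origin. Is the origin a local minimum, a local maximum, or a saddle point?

local minimum

The Hessian at the origin is H = [[6, 6, 6, 12], [6, 8, 6, 14], [6, 6, 16, 12], [12, 14, 12, 30]].
An LDLᵀ factorisation of H has diagonal entries 6, 2, 10, 4.
That gives 4 positive pivots.
H is positive definite, so the origin is a strict local minimum.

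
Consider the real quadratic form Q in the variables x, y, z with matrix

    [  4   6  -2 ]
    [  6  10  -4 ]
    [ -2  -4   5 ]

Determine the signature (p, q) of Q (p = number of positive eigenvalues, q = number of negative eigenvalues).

Congruent diagonalization of A (simultaneous row and column reduction) yields pivots 4, 1, 3.
So there are 3 positive pivots.

(3, 0)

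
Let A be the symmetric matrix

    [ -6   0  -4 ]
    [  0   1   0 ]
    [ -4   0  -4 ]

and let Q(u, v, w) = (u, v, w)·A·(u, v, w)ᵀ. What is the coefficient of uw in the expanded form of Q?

The coefficient of uw is A[1,3] + A[3,1] = 2·(-4) = -8.

-8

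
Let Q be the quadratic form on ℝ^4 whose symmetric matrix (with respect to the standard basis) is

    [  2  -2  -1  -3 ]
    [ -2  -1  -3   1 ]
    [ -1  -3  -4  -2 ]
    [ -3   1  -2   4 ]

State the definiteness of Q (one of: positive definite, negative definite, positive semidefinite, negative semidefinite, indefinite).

Symmetric row and column elimination reduces A to a congruent diagonal form with pivots 2, -3, 5/6, 0.
That gives 2 positive, 1 negative, 1 zero pivots.
Hence Q is indefinite.

indefinite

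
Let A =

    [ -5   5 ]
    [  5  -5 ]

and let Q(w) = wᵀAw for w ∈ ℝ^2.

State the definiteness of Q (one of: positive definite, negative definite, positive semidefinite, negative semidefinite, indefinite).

For the 2×2 matrix [[-5, 5], [5, -5]]: det = -5·-5 − (5)² = 0, trace = -10.
det = 0 so one eigenvalue is zero; the form is semidefinite with the sign of the trace.

negative semidefinite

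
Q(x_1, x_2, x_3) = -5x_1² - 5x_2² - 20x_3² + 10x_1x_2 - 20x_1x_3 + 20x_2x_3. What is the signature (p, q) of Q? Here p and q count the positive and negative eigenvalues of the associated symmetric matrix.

Write A = [[-5, 5, -10], [5, -5, 10], [-10, 10, -20]].
Congruent diagonalization of A (simultaneous row and column reduction) yields pivots -5, 0, 0.
That gives 1 negative, 2 zero pivots.

(0, 1)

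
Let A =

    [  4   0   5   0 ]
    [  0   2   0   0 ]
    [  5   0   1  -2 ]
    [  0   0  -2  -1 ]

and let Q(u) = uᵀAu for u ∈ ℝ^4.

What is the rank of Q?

Congruent diagonalization of A (simultaneous row and column reduction) yields pivots 4, 2, -21/4, -5/21.
That gives 2 positive, 2 negative pivots.
The rank is the number of nonzero pivots: 4.

4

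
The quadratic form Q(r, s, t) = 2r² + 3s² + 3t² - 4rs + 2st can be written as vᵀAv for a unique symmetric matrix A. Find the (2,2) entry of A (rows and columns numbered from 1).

3

The coefficient of s² in Q is 3, and that is exactly A[2,2].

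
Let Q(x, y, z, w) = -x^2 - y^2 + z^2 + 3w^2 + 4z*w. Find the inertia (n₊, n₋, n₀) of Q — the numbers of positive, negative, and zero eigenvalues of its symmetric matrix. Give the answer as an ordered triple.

(1, 3, 0)

The associated matrix is A = [[-1, 0, 0, 0], [0, -1, 0, 0], [0, 0, 1, 2], [0, 0, 2, 3]].
Congruent diagonalization of A (simultaneous row and column reduction) yields pivots -1, -1, 1, -1.
So there are 1 positive, 3 negative pivots.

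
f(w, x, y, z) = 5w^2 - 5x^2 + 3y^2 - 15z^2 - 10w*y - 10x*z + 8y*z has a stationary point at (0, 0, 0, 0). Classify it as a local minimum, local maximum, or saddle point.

saddle point

The Hessian at the origin is H = [[10, 0, -10, 0], [0, -10, 0, -10], [-10, 0, 6, 8], [0, -10, 8, -30]].
Row-reducing H symmetrically gives the diagonal entries 10, -10, -4, -4.
So there are 1 positive, 3 negative pivots.
H is indefinite, so the origin is a saddle point.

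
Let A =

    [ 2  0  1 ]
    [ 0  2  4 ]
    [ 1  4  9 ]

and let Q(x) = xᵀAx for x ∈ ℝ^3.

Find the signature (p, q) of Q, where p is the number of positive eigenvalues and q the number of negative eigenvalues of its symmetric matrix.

(3, 0)

Symmetric row and column elimination reduces A to a congruent diagonal form with pivots 2, 2, 1/2.
That gives 3 positive pivots.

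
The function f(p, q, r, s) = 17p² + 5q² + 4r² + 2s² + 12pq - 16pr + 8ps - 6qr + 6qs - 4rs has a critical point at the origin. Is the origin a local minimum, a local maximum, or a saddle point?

local minimum

The Hessian at the origin is H = [[34, 12, -16, 8], [12, 10, -6, 6], [-16, -6, 8, -4], [8, 6, -4, 4]].
Row-reducing H symmetrically gives the diagonal entries 34, 98/17, 22/49, 4/11.
That gives 4 positive pivots.
H is positive definite, so the origin is a strict local minimum.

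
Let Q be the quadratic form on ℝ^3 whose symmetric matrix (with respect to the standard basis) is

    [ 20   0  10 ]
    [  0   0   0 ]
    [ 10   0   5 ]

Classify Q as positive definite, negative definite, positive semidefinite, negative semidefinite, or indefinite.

Row-reducing A symmetrically gives the diagonal entries 20, 0, 0.
That gives 1 positive, 2 zero pivots.
Hence Q is positive semidefinite.

positive semidefinite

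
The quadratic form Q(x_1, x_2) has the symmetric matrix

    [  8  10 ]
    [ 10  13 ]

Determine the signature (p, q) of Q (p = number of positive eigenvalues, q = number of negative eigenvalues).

Symmetric row and column elimination reduces A to a congruent diagonal form with pivots 8, 1/2.
That gives 2 positive pivots.

(2, 0)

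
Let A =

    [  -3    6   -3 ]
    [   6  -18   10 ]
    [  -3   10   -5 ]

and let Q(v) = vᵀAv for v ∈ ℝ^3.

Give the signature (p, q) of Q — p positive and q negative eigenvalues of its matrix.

(1, 2)

Congruent diagonalization of A (simultaneous row and column reduction) yields pivots -3, -6, 2/3.
Counting signs: 1 positive, 2 negative.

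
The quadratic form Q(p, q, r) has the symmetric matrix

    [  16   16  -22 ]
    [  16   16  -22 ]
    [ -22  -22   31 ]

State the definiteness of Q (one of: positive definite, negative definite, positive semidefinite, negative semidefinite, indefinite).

Congruent diagonalization of A (simultaneous row and column reduction) yields pivots 16, 0, 3/4.
Counting signs: 2 positive, 1 zero.
Hence Q is positive semidefinite.

positive semidefinite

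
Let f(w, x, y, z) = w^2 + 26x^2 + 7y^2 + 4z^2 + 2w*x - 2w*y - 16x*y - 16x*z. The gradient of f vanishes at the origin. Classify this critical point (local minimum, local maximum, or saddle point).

local minimum

The Hessian at the origin is H = [[2, 2, -2, 0], [2, 52, -16, -16], [-2, -16, 14, 0], [0, -16, 0, 8]].
Symmetric row and column elimination reduces H to a congruent diagonal form with pivots 2, 50, 202/25, 40/101.
Counting signs: 4 positive.
H is positive definite, so the origin is a strict local minimum.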